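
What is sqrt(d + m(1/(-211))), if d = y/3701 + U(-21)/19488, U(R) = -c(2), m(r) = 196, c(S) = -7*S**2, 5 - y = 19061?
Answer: sqrt(316588141579134)/1287948 ≈ 13.815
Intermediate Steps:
y = -19056 (y = 5 - 1*19061 = 5 - 19061 = -19056)
U(R) = 28 (U(R) = -(-7)*2**2 = -(-7)*4 = -1*(-28) = 28)
d = -13259275/2575896 (d = -19056/3701 + 28/19488 = -19056*1/3701 + 28*(1/19488) = -19056/3701 + 1/696 = -13259275/2575896 ≈ -5.1474)
sqrt(d + m(1/(-211))) = sqrt(-13259275/2575896 + 196) = sqrt(491616341/2575896) = sqrt(316588141579134)/1287948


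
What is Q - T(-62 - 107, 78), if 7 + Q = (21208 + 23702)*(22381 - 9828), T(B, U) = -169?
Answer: 563755392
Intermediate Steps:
Q = 563755223 (Q = -7 + (21208 + 23702)*(22381 - 9828) = -7 + 44910*12553 = -7 + 563755230 = 563755223)
Q - T(-62 - 107, 78) = 563755223 - 1*(-169) = 563755223 + 169 = 563755392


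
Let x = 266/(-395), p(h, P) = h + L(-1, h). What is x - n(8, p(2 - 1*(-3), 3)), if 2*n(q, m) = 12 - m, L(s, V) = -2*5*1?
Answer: -7247/790 ≈ -9.1734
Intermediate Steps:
L(s, V) = -10 (L(s, V) = -10*1 = -10)
p(h, P) = -10 + h (p(h, P) = h - 10 = -10 + h)
x = -266/395 (x = 266*(-1/395) = -266/395 ≈ -0.67342)
n(q, m) = 6 - m/2 (n(q, m) = (12 - m)/2 = 6 - m/2)
x - n(8, p(2 - 1*(-3), 3)) = -266/395 - (6 - (-10 + (2 - 1*(-3)))/2) = -266/395 - (6 - (-10 + (2 + 3))/2) = -266/395 - (6 - (-10 + 5)/2) = -266/395 - (6 - 1/2*(-5)) = -266/395 - (6 + 5/2) = -266/395 - 1*17/2 = -266/395 - 17/2 = -7247/790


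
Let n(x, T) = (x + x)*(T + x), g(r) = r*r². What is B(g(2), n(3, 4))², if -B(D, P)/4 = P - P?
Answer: 0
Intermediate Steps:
g(r) = r³
n(x, T) = 2*x*(T + x) (n(x, T) = (2*x)*(T + x) = 2*x*(T + x))
B(D, P) = 0 (B(D, P) = -4*(P - P) = -4*0 = 0)
B(g(2), n(3, 4))² = 0² = 0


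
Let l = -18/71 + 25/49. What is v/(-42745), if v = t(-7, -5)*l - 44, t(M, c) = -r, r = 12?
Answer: 163792/148709855 ≈ 0.0011014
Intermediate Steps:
t(M, c) = -12 (t(M, c) = -1*12 = -12)
l = 893/3479 (l = -18*1/71 + 25*(1/49) = -18/71 + 25/49 = 893/3479 ≈ 0.25668)
v = -163792/3479 (v = -12*893/3479 - 44 = -10716/3479 - 44 = -163792/3479 ≈ -47.080)
v/(-42745) = -163792/3479/(-42745) = -163792/3479*(-1/42745) = 163792/148709855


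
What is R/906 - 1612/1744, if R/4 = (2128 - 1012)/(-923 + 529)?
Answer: -12150233/12969692 ≈ -0.93682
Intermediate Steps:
R = -2232/197 (R = 4*((2128 - 1012)/(-923 + 529)) = 4*(1116/(-394)) = 4*(1116*(-1/394)) = 4*(-558/197) = -2232/197 ≈ -11.330)
R/906 - 1612/1744 = -2232/197/906 - 1612/1744 = -2232/197*1/906 - 1612*1/1744 = -372/29747 - 403/436 = -12150233/12969692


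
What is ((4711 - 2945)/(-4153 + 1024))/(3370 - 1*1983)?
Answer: -1766/4339923 ≈ -0.00040692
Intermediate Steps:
((4711 - 2945)/(-4153 + 1024))/(3370 - 1*1983) = (1766/(-3129))/(3370 - 1983) = (1766*(-1/3129))/1387 = -1766/3129*1/1387 = -1766/4339923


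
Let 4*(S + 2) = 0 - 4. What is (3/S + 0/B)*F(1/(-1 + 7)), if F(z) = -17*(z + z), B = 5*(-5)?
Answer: 17/3 ≈ 5.6667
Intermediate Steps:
B = -25
S = -3 (S = -2 + (0 - 4)/4 = -2 + (¼)*(-4) = -2 - 1 = -3)
F(z) = -34*z
(3/S + 0/B)*F(1/(-1 + 7)) = (3/(-3) + 0/(-25))*(-34/(-1 + 7)) = (3*(-⅓) + 0*(-1/25))*(-34/6) = (-1 + 0)*(-34*⅙) = -1*(-17/3) = 17/3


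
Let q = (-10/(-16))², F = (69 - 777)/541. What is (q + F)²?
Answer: 1010413369/1198821376 ≈ 0.84284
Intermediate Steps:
F = -708/541 (F = -708*1/541 = -708/541 ≈ -1.3087)
q = 25/64 (q = (-10*(-1/16))² = (5/8)² = 25/64 ≈ 0.39063)
(q + F)² = (25/64 - 708/541)² = (-31787/34624)² = 1010413369/1198821376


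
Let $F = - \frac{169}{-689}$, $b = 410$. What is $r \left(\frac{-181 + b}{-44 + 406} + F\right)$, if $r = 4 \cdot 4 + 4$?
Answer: $\frac{168430}{9593} \approx 17.558$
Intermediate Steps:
$F = \frac{13}{53}$ ($F = \left(-169\right) \left(- \frac{1}{689}\right) = \frac{13}{53} \approx 0.24528$)
$r = 20$ ($r = 16 + 4 = 20$)
$r \left(\frac{-181 + b}{-44 + 406} + F\right) = 20 \left(\frac{-181 + 410}{-44 + 406} + \frac{13}{53}\right) = 20 \left(\frac{229}{362} + \frac{13}{53}\right) = 20 \cdot \frac{16843}{19186} = \frac{168430}{9593}$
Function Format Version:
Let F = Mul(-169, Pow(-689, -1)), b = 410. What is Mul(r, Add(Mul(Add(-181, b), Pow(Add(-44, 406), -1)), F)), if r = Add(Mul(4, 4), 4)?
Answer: Rational(168430, 9593) ≈ 17.558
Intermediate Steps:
F = Rational(13, 53) (F = Mul(-169, Rational(-1, 689)) = Rational(13, 53) ≈ 0.24528)
r = 20 (r = Add(16, 4) = 20)
Mul(r, Add(Mul(Add(-181, b), Pow(Add(-44, 406), -1)), F)) = Mul(20, Add(Mul(Add(-181, 410), Pow(Add(-44, 406), -1)), Rational(13, 53))) = Mul(20, Add(Mul(229, Pow(362, -1)), Rational(13, 53))) = Mul(20, Add(Mul(229, Rational(1, 362)), Rational(13, 53))) = Mul(20, Add(Rational(229, 362), Rational(13, 53))) = Mul(20, Rational(16843, 19186)) = Rational(168430, 9593)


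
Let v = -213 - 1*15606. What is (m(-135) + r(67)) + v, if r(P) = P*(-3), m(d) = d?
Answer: -16155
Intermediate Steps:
r(P) = -3*P
v = -15819 (v = -213 - 15606 = -15819)
(m(-135) + r(67)) + v = (-135 - 3*67) - 15819 = (-135 - 201) - 15819 = -336 - 15819 = -16155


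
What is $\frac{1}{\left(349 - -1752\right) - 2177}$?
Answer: $- \frac{1}{76} \approx -0.013158$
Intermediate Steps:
$\frac{1}{\left(349 - -1752\right) - 2177} = \frac{1}{\left(349 + 1752\right) - 2177} = \frac{1}{2101 - 2177} = \frac{1}{-76} = - \frac{1}{76}$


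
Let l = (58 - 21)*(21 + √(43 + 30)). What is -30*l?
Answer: -23310 - 1110*√73 ≈ -32794.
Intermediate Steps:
l = 777 + 37*√73 (l = 37*(21 + √73) = 777 + 37*√73 ≈ 1093.1)
-30*l = -30*(777 + 37*√73) = -23310 - 1110*√73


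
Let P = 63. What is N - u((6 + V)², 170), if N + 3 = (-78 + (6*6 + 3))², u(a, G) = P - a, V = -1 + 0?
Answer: 1480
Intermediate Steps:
V = -1
u(a, G) = 63 - a
N = 1518 (N = -3 + (-78 + (6*6 + 3))² = -3 + (-78 + (36 + 3))² = -3 + (-78 + 39)² = -3 + (-39)² = -3 + 1521 = 1518)
N - u((6 + V)², 170) = 1518 - (63 - (6 - 1)²) = 1518 - (63 - 1*5²) = 1518 - (63 - 1*25) = 1518 - (63 - 25) = 1518 - 1*38 = 1518 - 38 = 1480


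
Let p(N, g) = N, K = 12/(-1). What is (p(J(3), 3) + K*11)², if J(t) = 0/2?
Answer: 17424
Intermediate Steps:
J(t) = 0 (J(t) = 0*(½) = 0)
K = -12 (K = 12*(-1) = -12)
(p(J(3), 3) + K*11)² = (0 - 12*11)² = (0 - 132)² = (-132)² = 17424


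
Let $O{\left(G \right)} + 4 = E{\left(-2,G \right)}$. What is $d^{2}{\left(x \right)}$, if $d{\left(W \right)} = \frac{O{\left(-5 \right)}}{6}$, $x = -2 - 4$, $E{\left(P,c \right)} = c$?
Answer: $\frac{9}{4} \approx 2.25$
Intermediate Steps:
$O{\left(G \right)} = -4 + G$
$x = -6$ ($x = -2 - 4 = -6$)
$d{\left(W \right)} = - \frac{3}{2}$ ($d{\left(W \right)} = \frac{-4 - 5}{6} = \left(-9\right) \frac{1}{6} = - \frac{3}{2}$)
$d^{2}{\left(x \right)} = \left(- \frac{3}{2}\right)^{2} = \frac{9}{4}$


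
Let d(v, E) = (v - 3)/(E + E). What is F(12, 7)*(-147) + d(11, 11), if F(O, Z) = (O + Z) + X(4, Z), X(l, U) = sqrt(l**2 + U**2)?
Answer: -30719/11 - 147*sqrt(65) ≈ -3977.8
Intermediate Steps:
X(l, U) = sqrt(U**2 + l**2)
d(v, E) = (-3 + v)/(2*E) (d(v, E) = (-3 + v)/((2*E)) = (-3 + v)*(1/(2*E)) = (-3 + v)/(2*E))
F(O, Z) = O + Z + sqrt(16 + Z**2) (F(O, Z) = (O + Z) + sqrt(Z**2 + 4**2) = (O + Z) + sqrt(Z**2 + 16) = (O + Z) + sqrt(16 + Z**2) = O + Z + sqrt(16 + Z**2))
F(12, 7)*(-147) + d(11, 11) = (12 + 7 + sqrt(16 + 7**2))*(-147) + (1/2)*(-3 + 11)/11 = (12 + 7 + sqrt(16 + 49))*(-147) + (1/2)*(1/11)*8 = (12 + 7 + sqrt(65))*(-147) + 4/11 = (19 + sqrt(65))*(-147) + 4/11 = (-2793 - 147*sqrt(65)) + 4/11 = -30719/11 - 147*sqrt(65)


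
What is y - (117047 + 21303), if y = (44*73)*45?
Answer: 6190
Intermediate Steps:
y = 144540 (y = 3212*45 = 144540)
y - (117047 + 21303) = 144540 - (117047 + 21303) = 144540 - 1*138350 = 144540 - 138350 = 6190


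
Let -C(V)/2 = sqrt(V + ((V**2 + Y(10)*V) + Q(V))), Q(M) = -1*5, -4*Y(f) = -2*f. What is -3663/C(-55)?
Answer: 3663*sqrt(2690)/5380 ≈ 35.313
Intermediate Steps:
Y(f) = f/2 (Y(f) = -(-1)*f/2 = f/2)
Q(M) = -5
C(V) = -2*sqrt(-5 + V**2 + 6*V) (C(V) = -2*sqrt(V + ((V**2 + ((1/2)*10)*V) - 5)) = -2*sqrt(V + ((V**2 + 5*V) - 5)) = -2*sqrt(V + (-5 + V**2 + 5*V)) = -2*sqrt(-5 + V**2 + 6*V))
-3663/C(-55) = -3663*(-1/(2*sqrt(-5 + (-55)**2 + 6*(-55)))) = -3663*(-1/(2*sqrt(-5 + 3025 - 330))) = -3663*(-sqrt(2690)/5380) = -(-3663)*sqrt(2690)/5380 = 3663*sqrt(2690)/5380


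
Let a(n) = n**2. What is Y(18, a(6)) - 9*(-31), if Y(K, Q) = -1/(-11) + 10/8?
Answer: 12335/44 ≈ 280.34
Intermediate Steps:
Y(K, Q) = 59/44 (Y(K, Q) = -1*(-1/11) + 10*(1/8) = 1/11 + 5/4 = 59/44)
Y(18, a(6)) - 9*(-31) = 59/44 - 9*(-31) = 59/44 - 1*(-279) = 59/44 + 279 = 12335/44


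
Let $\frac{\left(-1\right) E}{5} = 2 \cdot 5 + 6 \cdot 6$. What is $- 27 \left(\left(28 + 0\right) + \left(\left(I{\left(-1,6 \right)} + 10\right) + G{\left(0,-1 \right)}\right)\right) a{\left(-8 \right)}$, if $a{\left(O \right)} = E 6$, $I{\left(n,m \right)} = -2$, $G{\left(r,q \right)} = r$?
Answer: $1341360$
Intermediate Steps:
$E = -230$ ($E = - 5 \left(2 \cdot 5 + 6 \cdot 6\right) = - 5 \left(10 + 36\right) = \left(-5\right) 46 = -230$)
$a{\left(O \right)} = -1380$ ($a{\left(O \right)} = \left(-230\right) 6 = -1380$)
$- 27 \left(\left(28 + 0\right) + \left(\left(I{\left(-1,6 \right)} + 10\right) + G{\left(0,-1 \right)}\right)\right) a{\left(-8 \right)} = - 27 \left(\left(28 + 0\right) + \left(\left(-2 + 10\right) + 0\right)\right) \left(-1380\right) = - 27 \left(28 + \left(8 + 0\right)\right) \left(-1380\right) = - 27 \left(28 + 8\right) \left(-1380\right) = \left(-27\right) 36 \left(-1380\right) = \left(-972\right) \left(-1380\right) = 1341360$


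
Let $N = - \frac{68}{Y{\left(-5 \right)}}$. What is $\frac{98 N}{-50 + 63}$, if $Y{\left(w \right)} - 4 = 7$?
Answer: $- \frac{6664}{143} \approx -46.601$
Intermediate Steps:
$Y{\left(w \right)} = 11$ ($Y{\left(w \right)} = 4 + 7 = 11$)
$N = - \frac{68}{11} \approx -6.1818$
$\frac{98 N}{-50 + 63} = \frac{98 \left(- \frac{68}{11}\right)}{-50 + 63} = - \frac{6664}{11 \cdot 13} = \left(- \frac{6664}{11}\right) \frac{1}{13} = - \frac{6664}{143}$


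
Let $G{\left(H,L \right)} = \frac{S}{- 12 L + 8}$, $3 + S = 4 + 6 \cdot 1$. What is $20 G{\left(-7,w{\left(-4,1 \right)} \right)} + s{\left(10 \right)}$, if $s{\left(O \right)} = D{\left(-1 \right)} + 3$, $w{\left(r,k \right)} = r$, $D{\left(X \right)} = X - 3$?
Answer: $\frac{3}{2} \approx 1.5$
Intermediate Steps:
$D{\left(X \right)} = -3 + X$
$S = 7$ ($S = -3 + \left(4 + 6 \cdot 1\right) = -3 + \left(4 + 6\right) = -3 + 10 = 7$)
$s{\left(O \right)} = -1$ ($s{\left(O \right)} = \left(-3 - 1\right) + 3 = -4 + 3 = -1$)
$G{\left(H,L \right)} = \frac{7}{8 - 12 L}$ ($G{\left(H,L \right)} = \frac{7}{- 12 L + 8} = \frac{7}{8 - 12 L}$)
$20 G{\left(-7,w{\left(-4,1 \right)} \right)} + s{\left(10 \right)} = 20 \left(- \frac{7}{-8 + 12 \left(-4\right)}\right) - 1 = 20 \left(- \frac{7}{-8 - 48}\right) - 1 = 20 \left(- \frac{7}{-56}\right) - 1 = 20 \left(\left(-7\right) \left(- \frac{1}{56}\right)\right) - 1 = 20 \cdot \frac{1}{8} - 1 = \frac{5}{2} - 1 = \frac{3}{2}$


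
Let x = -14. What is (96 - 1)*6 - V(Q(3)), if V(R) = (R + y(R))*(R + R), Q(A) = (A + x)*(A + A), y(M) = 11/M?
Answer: -8164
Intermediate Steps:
Q(A) = 2*A*(-14 + A) (Q(A) = (A - 14)*(A + A) = (-14 + A)*(2*A) = 2*A*(-14 + A))
V(R) = 2*R*(R + 11/R) (V(R) = (R + 11/R)*(R + R) = (R + 11/R)*(2*R) = 2*R*(R + 11/R))
(96 - 1)*6 - V(Q(3)) = (96 - 1)*6 - (22 + 2*(2*3*(-14 + 3))²) = 95*6 - (22 + 2*(2*3*(-11))²) = 570 - (22 + 2*(-66)²) = 570 - (22 + 2*4356) = 570 - (22 + 8712) = 570 - 1*8734 = 570 - 8734 = -8164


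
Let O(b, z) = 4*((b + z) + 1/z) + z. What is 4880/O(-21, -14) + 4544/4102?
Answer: -1690210/55377 ≈ -30.522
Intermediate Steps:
O(b, z) = 4*b + 4/z + 5*z (O(b, z) = 4*(b + z + 1/z) + z = (4*b + 4*z + 4/z) + z = 4*b + 4/z + 5*z)
4880/O(-21, -14) + 4544/4102 = 4880/(4*(-21) + 4/(-14) + 5*(-14)) + 4544/4102 = 4880/(-84 + 4*(-1/14) - 70) + 4544*(1/4102) = 4880/(-84 - 2/7 - 70) + 2272/2051 = 4880/(-1080/7) + 2272/2051 = 4880*(-7/1080) + 2272/2051 = -854/27 + 2272/2051 = -1690210/55377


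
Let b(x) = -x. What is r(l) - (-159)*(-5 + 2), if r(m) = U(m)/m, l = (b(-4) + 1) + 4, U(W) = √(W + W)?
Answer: -477 + √2/3 ≈ -476.53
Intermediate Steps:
U(W) = √2*√W (U(W) = √(2*W) = √2*√W)
l = 9 (l = (-1*(-4) + 1) + 4 = (4 + 1) + 4 = 5 + 4 = 9)
r(m) = √2/√m (r(m) = (√2*√m)/m = √2/√m)
r(l) - (-159)*(-5 + 2) = √2/√9 - (-159)*(-5 + 2) = √2*(⅓) - (-159)*(-3) = √2/3 - 53*9 = √2/3 - 477 = -477 + √2/3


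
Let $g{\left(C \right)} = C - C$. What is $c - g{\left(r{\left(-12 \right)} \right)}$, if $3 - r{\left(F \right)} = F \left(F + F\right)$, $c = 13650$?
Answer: $13650$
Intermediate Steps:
$r{\left(F \right)} = 3 - 2 F^{2}$ ($r{\left(F \right)} = 3 - F \left(F + F\right) = 3 - F 2 F = 3 - 2 F^{2}$)
$g{\left(C \right)} = 0$
$c - g{\left(r{\left(-12 \right)} \right)} = 13650 - 0 = 13650 + 0 = 13650$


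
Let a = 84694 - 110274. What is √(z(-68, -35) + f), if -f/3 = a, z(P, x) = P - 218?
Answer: √76454 ≈ 276.50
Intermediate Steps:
a = -25580
z(P, x) = -218 + P
f = 76740 (f = -3*(-25580) = 76740)
√(z(-68, -35) + f) = √((-218 - 68) + 76740) = √(-286 + 76740) = √76454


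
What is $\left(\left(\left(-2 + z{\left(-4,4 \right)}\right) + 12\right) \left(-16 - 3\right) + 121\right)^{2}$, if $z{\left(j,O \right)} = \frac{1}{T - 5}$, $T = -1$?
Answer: $\frac{156025}{36} \approx 4334.0$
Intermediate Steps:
$z{\left(j,O \right)} = - \frac{1}{6}$ ($z{\left(j,O \right)} = \frac{1}{-1 - 5} = \frac{1}{-6} = - \frac{1}{6}$)
$\left(\left(\left(-2 + z{\left(-4,4 \right)}\right) + 12\right) \left(-16 - 3\right) + 121\right)^{2} = \left(\left(\left(-2 - \frac{1}{6}\right) + 12\right) \left(-16 - 3\right) + 121\right)^{2} = \left(\left(- \frac{13}{6} + 12\right) \left(-19\right) + 121\right)^{2} = \left(\frac{59}{6} \left(-19\right) + 121\right)^{2} = \left(- \frac{1121}{6} + 121\right)^{2} = \left(- \frac{395}{6}\right)^{2} = \frac{156025}{36}$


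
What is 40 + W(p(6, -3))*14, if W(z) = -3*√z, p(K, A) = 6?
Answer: 40 - 42*√6 ≈ -62.879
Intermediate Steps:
40 + W(p(6, -3))*14 = 40 - 3*√6*14 = 40 - 42*√6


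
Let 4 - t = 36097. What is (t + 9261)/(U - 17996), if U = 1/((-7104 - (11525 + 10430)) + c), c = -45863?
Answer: 154639008/103715101 ≈ 1.4910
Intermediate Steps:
t = -36093 (t = 4 - 1*36097 = 4 - 36097 = -36093)
U = -1/74922 (U = 1/((-7104 - (11525 + 10430)) - 45863) = 1/((-7104 - 1*21955) - 45863) = 1/((-7104 - 21955) - 45863) = 1/(-29059 - 45863) = 1/(-74922) = -1/74922 ≈ -1.3347e-5)
(t + 9261)/(U - 17996) = (-36093 + 9261)/(-1/74922 - 17996) = -26832/(-1348296313/74922) = -26832*(-74922/1348296313) = 154639008/103715101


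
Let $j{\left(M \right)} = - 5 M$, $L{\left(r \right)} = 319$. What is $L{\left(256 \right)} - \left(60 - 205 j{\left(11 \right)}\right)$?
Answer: $-11016$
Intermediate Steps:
$L{\left(256 \right)} - \left(60 - 205 j{\left(11 \right)}\right) = 319 - \left(60 - 205 \left(\left(-5\right) 11\right)\right) = 319 - \left(60 - -11275\right) = 319 - \left(60 + 11275\right) = 319 - 11335 = -11016$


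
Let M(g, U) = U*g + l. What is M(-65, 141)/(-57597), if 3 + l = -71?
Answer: 9239/57597 ≈ 0.16041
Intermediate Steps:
l = -74 (l = -3 - 71 = -74)
M(g, U) = -74 + U*g (M(g, U) = U*g - 74 = -74 + U*g)
M(-65, 141)/(-57597) = (-74 + 141*(-65))/(-57597) = (-74 - 9165)*(-1/57597) = -9239*(-1/57597) = 9239/57597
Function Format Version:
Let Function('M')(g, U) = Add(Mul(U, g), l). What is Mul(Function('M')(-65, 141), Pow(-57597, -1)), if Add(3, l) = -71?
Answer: Rational(9239, 57597) ≈ 0.16041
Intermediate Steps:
l = -74 (l = Add(-3, -71) = -74)
Function('M')(g, U) = Add(-74, Mul(U, g)) (Function('M')(g, U) = Add(Mul(U, g), -74) = Add(-74, Mul(U, g)))
Mul(Function('M')(-65, 141), Pow(-57597, -1)) = Mul(Add(-74, Mul(141, -65)), Pow(-57597, -1)) = Mul(Add(-74, -9165), Rational(-1, 57597)) = Mul(-9239, Rational(-1, 57597)) = Rational(9239, 57597)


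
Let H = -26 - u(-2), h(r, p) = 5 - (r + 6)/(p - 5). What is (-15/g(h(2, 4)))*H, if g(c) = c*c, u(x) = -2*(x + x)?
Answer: 510/169 ≈ 3.0177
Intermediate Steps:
u(x) = -4*x
h(r, p) = 5 - (6 + r)/(-5 + p)
g(c) = c²
H = -34 (H = -26 - (-4)*(-2) = -26 - 1*8 = -26 - 8 = -34)
(-15/g(h(2, 4)))*H = -15*(-5 + 4)²/(-31 - 1*2 + 5*4)²*(-34) = -15/(-31 - 2 + 20)²*(-34) = -15/((-1*(-13))²)*(-34) = -15/(13²)*(-34) = -15/169*(-34) = 510/169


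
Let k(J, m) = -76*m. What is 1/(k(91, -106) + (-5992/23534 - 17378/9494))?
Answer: 7979707/64267881667 ≈ 0.00012416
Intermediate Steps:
1/(k(91, -106) + (-5992/23534 - 17378/9494)) = 1/(-76*(-106) + (-5992/23534 - 17378/9494)) = 1/(8056 + (-5992*1/23534 - 17378*1/9494)) = 1/(8056 + (-428/1681 - 8689/4747)) = 1/(8056 - 16637925/7979707) = 1/(64267881667/7979707) = 7979707/64267881667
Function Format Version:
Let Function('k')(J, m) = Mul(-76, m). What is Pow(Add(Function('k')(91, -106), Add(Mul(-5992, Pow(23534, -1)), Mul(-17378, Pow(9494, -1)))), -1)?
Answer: Rational(7979707, 64267881667) ≈ 0.00012416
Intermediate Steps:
Pow(Add(Function('k')(91, -106), Add(Mul(-5992, Pow(23534, -1)), Mul(-17378, Pow(9494, -1)))), -1) = Pow(Add(Mul(-76, -106), Add(Mul(-5992, Pow(23534, -1)), Mul(-17378, Pow(9494, -1)))), -1) = Pow(Add(8056, Add(Mul(-5992, Rational(1, 23534)), Mul(-17378, Rational(1, 9494)))), -1) = Pow(Add(8056, Add(Rational(-428, 1681), Rational(-8689, 4747))), -1) = Pow(Add(8056, Rational(-16637925, 7979707)), -1) = Pow(Rational(64267881667, 7979707), -1) = Rational(7979707, 64267881667)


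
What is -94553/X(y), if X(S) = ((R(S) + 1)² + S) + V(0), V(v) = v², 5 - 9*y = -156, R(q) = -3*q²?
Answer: -68929137/670512277 ≈ -0.10280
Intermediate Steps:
y = 161/9 (y = 5/9 - ⅑*(-156) = 5/9 + 52/3 = 161/9 ≈ 17.889)
X(S) = S + (1 - 3*S²)² (X(S) = ((-3*S² + 1)² + S) + 0² = ((1 - 3*S²)² + S) + 0 = (S + (1 - 3*S²)²) + 0 = S + (1 - 3*S²)²)
-94553/X(y) = -94553/(161/9 + (-1 + 3*(161/9)²)²) = -94553/(161/9 + (-1 + 3*(25921/81))²) = -94553/(161/9 + (-1 + 25921/27)²) = -94553/(161/9 + (25894/27)²) = -94553/(161/9 + 670499236/729) = -94553/670512277/729 = -94553*729/670512277 = -68929137/670512277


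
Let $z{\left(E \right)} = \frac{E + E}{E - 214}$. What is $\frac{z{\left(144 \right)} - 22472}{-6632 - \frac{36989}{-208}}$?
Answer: $\frac{163626112}{46986345} \approx 3.4824$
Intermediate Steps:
$z{\left(E \right)} = \frac{2 E}{-214 + E}$
$\frac{z{\left(144 \right)} - 22472}{-6632 - \frac{36989}{-208}} = \frac{2 \cdot 144 \frac{1}{-214 + 144} - 22472}{-6632 - \frac{36989}{-208}} = \frac{2 \cdot 144 \frac{1}{-70} - 22472}{-6632 - - \frac{36989}{208}} = \frac{2 \cdot 144 \left(- \frac{1}{70}\right) - 22472}{-6632 + \frac{36989}{208}} = \frac{- \frac{144}{35} - 22472}{- \frac{1342467}{208}} = \left(- \frac{786664}{35}\right) \left(- \frac{208}{1342467}\right) = \frac{163626112}{46986345}$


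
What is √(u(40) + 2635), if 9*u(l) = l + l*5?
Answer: √23955/3 ≈ 51.591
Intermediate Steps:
u(l) = 2*l/3 (u(l) = (l + l*5)/9 = (l + 5*l)/9 = (6*l)/9 = 2*l/3)
√(u(40) + 2635) = √((⅔)*40 + 2635) = √(80/3 + 2635) = √(7985/3) = √23955/3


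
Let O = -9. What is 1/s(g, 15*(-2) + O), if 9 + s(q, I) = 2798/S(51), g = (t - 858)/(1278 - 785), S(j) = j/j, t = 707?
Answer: 1/2789 ≈ 0.00035855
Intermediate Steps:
S(j) = 1
g = -151/493 (g = (707 - 858)/(1278 - 785) = -151/493 ≈ -0.30629)
s(q, I) = 2789 (s(q, I) = -9 + 2798/1 = -9 + 2798*1 = -9 + 2798 = 2789)
1/s(g, 15*(-2) + O) = 1/2789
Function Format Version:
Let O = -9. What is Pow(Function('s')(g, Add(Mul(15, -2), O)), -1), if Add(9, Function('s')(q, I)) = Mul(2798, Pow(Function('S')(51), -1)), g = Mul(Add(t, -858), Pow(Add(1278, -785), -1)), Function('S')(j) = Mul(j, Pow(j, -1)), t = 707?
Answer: Rational(1, 2789) ≈ 0.00035855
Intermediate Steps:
Function('S')(j) = 1
g = Rational(-151, 493) (g = Mul(Add(707, -858), Pow(Add(1278, -785), -1)) = Mul(-151, Pow(493, -1)) = Mul(-151, Rational(1, 493)) = Rational(-151, 493) ≈ -0.30629)
Function('s')(q, I) = 2789 (Function('s')(q, I) = Add(-9, Mul(2798, Pow(1, -1))) = Add(-9, Mul(2798, 1)) = Add(-9, 2798) = 2789)
Pow(Function('s')(g, Add(Mul(15, -2), O)), -1) = Pow(2789, -1) = Rational(1, 2789)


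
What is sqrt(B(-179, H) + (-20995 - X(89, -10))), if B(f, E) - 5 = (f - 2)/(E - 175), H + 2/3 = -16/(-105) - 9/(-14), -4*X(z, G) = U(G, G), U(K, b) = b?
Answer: I*sqrt(12581619167690)/24482 ≈ 144.88*I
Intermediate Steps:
X(z, G) = -G/4
H = 9/70 (H = -2/3 + (-16/(-105) - 9/(-14)) = -2/3 + (-16*(-1/105) - 9*(-1/14)) = -2/3 + (16/105 + 9/14) = -2/3 + 167/210 = 9/70 ≈ 0.12857)
B(f, E) = 5 + (-2 + f)/(-175 + E) (B(f, E) = 5 + (f - 2)/(E - 175) = 5 + (-2 + f)/(-175 + E))
sqrt(B(-179, H) + (-20995 - X(89, -10))) = sqrt((-877 - 179 + 5*(9/70))/(-175 + 9/70) + (-20995 - (-1)*(-10)/4)) = sqrt((-877 - 179 + 9/14)/(-12241/70) + (-20995 - 1*5/2)) = sqrt(-70/12241*(-14775/14) + (-20995 - 5/2)) = sqrt(73875/12241 - 41995/2) = sqrt(-513913045/24482) = I*sqrt(12581619167690)/24482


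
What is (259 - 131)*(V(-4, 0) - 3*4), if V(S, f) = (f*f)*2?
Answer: -1536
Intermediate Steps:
V(S, f) = 2*f² (V(S, f) = f²*2 = 2*f²)
(259 - 131)*(V(-4, 0) - 3*4) = (259 - 131)*(2*0² - 3*4) = 128*(2*0 - 12) = 128*(0 - 12) = 128*(-12) = -1536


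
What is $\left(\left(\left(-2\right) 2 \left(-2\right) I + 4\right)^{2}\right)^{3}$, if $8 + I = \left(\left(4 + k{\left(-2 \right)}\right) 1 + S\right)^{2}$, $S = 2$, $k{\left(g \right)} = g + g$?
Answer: $481890304$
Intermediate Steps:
$k{\left(g \right)} = 2 g$
$I = -4$ ($I = -8 + \left(\left(4 + 2 \left(-2\right)\right) 1 + 2\right)^{2} = -8 + \left(\left(4 - 4\right) 1 + 2\right)^{2} = -8 + \left(0 \cdot 1 + 2\right)^{2} = -8 + \left(0 + 2\right)^{2} = -8 + 2^{2} = -8 + 4 = -4$)
$\left(\left(\left(-2\right) 2 \left(-2\right) I + 4\right)^{2}\right)^{3} = \left(\left(\left(-2\right) 2 \left(-2\right) \left(-4\right) + 4\right)^{2}\right)^{3} = \left(\left(\left(-4\right) \left(-2\right) \left(-4\right) + 4\right)^{2}\right)^{3} = \left(\left(8 \left(-4\right) + 4\right)^{2}\right)^{3} = \left(\left(-32 + 4\right)^{2}\right)^{3} = \left(\left(-28\right)^{2}\right)^{3} = 784^{3} = 481890304$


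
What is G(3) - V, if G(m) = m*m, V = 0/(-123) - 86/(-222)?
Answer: 956/111 ≈ 8.6126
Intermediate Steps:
V = 43/111 (V = 0*(-1/123) - 86*(-1/222) = 0 + 43/111 = 43/111 ≈ 0.38739)
G(m) = m**2
G(3) - V = 3**2 - 1*43/111 = 9 - 43/111 = 956/111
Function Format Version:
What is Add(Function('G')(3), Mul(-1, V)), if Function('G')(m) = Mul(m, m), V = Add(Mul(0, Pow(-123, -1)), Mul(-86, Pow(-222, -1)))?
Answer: Rational(956, 111) ≈ 8.6126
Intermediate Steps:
V = Rational(43, 111) (V = Add(Mul(0, Rational(-1, 123)), Mul(-86, Rational(-1, 222))) = Add(0, Rational(43, 111)) = Rational(43, 111) ≈ 0.38739)
Function('G')(m) = Pow(m, 2)
Add(Function('G')(3), Mul(-1, V)) = Add(Pow(3, 2), Mul(-1, Rational(43, 111))) = Add(9, Rational(-43, 111)) = Rational(956, 111)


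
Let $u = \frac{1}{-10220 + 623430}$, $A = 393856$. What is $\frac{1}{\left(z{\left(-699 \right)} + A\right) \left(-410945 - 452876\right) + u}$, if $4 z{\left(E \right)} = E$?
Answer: $- \frac{1226420}{417068810130006123} \approx -2.9406 \cdot 10^{-12}$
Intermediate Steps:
$z{\left(E \right)} = \frac{E}{4}$
$u = \frac{1}{613210} \approx 1.6308 \cdot 10^{-6}$
$\frac{1}{\left(z{\left(-699 \right)} + A\right) \left(-410945 - 452876\right) + u} = \frac{1}{\left(\frac{1}{4} \left(-699\right) + 393856\right) \left(-410945 - 452876\right) + \frac{1}{613210}} = \frac{1}{\left(- \frac{699}{4} + 393856\right) \left(-863821\right) + \frac{1}{613210}} = \frac{1}{\frac{1574725}{4} \left(-863821\right) + \frac{1}{613210}} = \frac{1}{- \frac{1360280524225}{4} + \frac{1}{613210}} = \frac{1}{- \frac{417068810130006123}{1226420}} = - \frac{1226420}{417068810130006123}$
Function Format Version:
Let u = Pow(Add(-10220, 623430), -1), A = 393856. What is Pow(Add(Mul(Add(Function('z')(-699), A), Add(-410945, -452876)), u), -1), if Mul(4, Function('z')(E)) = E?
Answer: Rational(-1226420, 417068810130006123) ≈ -2.9406e-12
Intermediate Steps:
Function('z')(E) = Mul(Rational(1, 4), E)
u = Rational(1, 613210) (u = Pow(613210, -1) = Rational(1, 613210) ≈ 1.6308e-6)
Pow(Add(Mul(Add(Function('z')(-699), A), Add(-410945, -452876)), u), -1) = Pow(Add(Mul(Add(Mul(Rational(1, 4), -699), 393856), Add(-410945, -452876)), Rational(1, 613210)), -1) = Pow(Add(Mul(Add(Rational(-699, 4), 393856), -863821), Rational(1, 613210)), -1) = Pow(Add(Mul(Rational(1574725, 4), -863821), Rational(1, 613210)), -1) = Pow(Add(Rational(-1360280524225, 4), Rational(1, 613210)), -1) = Pow(Rational(-417068810130006123, 1226420), -1) = Rational(-1226420, 417068810130006123)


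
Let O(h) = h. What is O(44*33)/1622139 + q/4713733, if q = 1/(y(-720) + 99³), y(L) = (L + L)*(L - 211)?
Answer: 5272284322379621/5890067505195209631 ≈ 0.00089511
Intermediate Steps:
y(L) = 2*L*(-211 + L) (y(L) = (2*L)*(-211 + L) = 2*L*(-211 + L))
q = 1/2310939 (q = 1/(2*(-720)*(-211 - 720) + 99³) = 1/(2*(-720)*(-931) + 970299) = 1/(1340640 + 970299) = 1/2310939 ≈ 4.3272e-7)
O(44*33)/1622139 + q/4713733 = (44*33)/1622139 + (1/2310939)/4713733 = 1452*(1/1622139) + (1/2310939)*(1/4713733) = 484/540713 + 1/10893149425287 = 5272284322379621/5890067505195209631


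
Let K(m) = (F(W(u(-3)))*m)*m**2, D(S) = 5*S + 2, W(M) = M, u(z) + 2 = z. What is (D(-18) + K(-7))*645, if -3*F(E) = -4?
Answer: -351740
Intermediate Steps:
u(z) = -2 + z
F(E) = 4/3 (F(E) = -1/3*(-4) = 4/3)
D(S) = 2 + 5*S
K(m) = 4*m**3/3 (K(m) = (4*m/3)*m**2 = 4*m**3/3)
(D(-18) + K(-7))*645 = ((2 + 5*(-18)) + (4/3)*(-7)**3)*645 = ((2 - 90) + (4/3)*(-343))*645 = (-88 - 1372/3)*645 = -1636/3*645 = -351740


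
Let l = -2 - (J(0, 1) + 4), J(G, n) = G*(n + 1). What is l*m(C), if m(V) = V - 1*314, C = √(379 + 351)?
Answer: 1884 - 6*√730 ≈ 1721.9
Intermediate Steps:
C = √730 ≈ 27.019
J(G, n) = G*(1 + n)
m(V) = -314 + V (m(V) = V - 314 = -314 + V)
l = -6 (l = -2 - (0*(1 + 1) + 4) = -2 - (0*2 + 4) = -2 - (0 + 4) = -2 - 1*4 = -2 - 4 = -6)
l*m(C) = -6*(-314 + √730) = 1884 - 6*√730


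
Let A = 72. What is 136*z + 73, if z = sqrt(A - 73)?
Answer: 73 + 136*I ≈ 73.0 + 136.0*I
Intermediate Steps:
z = I (z = sqrt(72 - 73) = sqrt(-1) = I ≈ 1.0*I)
136*z + 73 = 136*I + 73 = 73 + 136*I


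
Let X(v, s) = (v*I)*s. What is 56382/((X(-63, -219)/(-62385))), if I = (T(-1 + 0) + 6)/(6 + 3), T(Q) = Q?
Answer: -234492738/511 ≈ -4.5889e+5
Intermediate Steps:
I = 5/9 (I = ((-1 + 0) + 6)/(6 + 3) = (-1 + 6)/9 = 5*(⅑) = 5/9 ≈ 0.55556)
X(v, s) = 5*s*v/9 (X(v, s) = (v*(5/9))*s = (5*v/9)*s = 5*s*v/9)
56382/((X(-63, -219)/(-62385))) = 56382/((((5/9)*(-219)*(-63))/(-62385))) = 56382/((7665*(-1/62385))) = 56382/(-511/4159) = 56382*(-4159/511) = -234492738/511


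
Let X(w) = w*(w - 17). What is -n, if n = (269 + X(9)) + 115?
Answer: -312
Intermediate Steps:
X(w) = w*(-17 + w)
n = 312 (n = (269 + 9*(-17 + 9)) + 115 = (269 + 9*(-8)) + 115 = (269 - 72) + 115 = 197 + 115 = 312)
-n = -1*312 = -312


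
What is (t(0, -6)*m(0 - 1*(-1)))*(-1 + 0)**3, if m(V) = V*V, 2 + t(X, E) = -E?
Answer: -4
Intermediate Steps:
t(X, E) = -2 - E
m(V) = V**2
(t(0, -6)*m(0 - 1*(-1)))*(-1 + 0)**3 = ((-2 - 1*(-6))*(0 - 1*(-1))**2)*(-1 + 0)**3 = ((-2 + 6)*(0 + 1)**2)*(-1)**3 = (4*1**2)*(-1) = (4*1)*(-1) = 4*(-1) = -4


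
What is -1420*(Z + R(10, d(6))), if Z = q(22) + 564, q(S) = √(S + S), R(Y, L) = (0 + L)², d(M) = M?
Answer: -852000 - 2840*√11 ≈ -8.6142e+5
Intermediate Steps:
R(Y, L) = L²
q(S) = √2*√S (q(S) = √(2*S) = √2*√S)
Z = 564 + 2*√11 (Z = √2*√22 + 564 = 2*√11 + 564 = 564 + 2*√11 ≈ 570.63)
-1420*(Z + R(10, d(6))) = -1420*((564 + 2*√11) + 6²) = -1420*((564 + 2*√11) + 36) = -1420*(600 + 2*√11) = -852000 - 2840*√11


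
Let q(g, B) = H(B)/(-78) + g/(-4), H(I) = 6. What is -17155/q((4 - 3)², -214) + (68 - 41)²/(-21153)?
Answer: 6289910929/119867 ≈ 52474.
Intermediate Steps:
q(g, B) = -1/13 - g/4 (q(g, B) = 6/(-78) + g/(-4) = 6*(-1/78) + g*(-¼) = -1/13 - g/4)
-17155/q((4 - 3)², -214) + (68 - 41)²/(-21153) = -17155/(-1/13 - (4 - 3)²/4) + (68 - 41)²/(-21153) = -17155/(-1/13 - ¼*1²) + 27²*(-1/21153) = -17155/(-1/13 - ¼*1) + 729*(-1/21153) = -17155/(-1/13 - ¼) - 243/7051 = -17155/(-17/52) - 243/7051 = -17155*(-52/17) - 243/7051 = 892060/17 - 243/7051 = 6289910929/119867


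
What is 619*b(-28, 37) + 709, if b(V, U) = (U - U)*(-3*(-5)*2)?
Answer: 709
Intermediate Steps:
b(V, U) = 0 (b(V, U) = 0*(15*2) = 0*30 = 0)
619*b(-28, 37) + 709 = 619*0 + 709 = 0 + 709 = 709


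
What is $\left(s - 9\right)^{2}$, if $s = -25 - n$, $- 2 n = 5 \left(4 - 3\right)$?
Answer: $\frac{3969}{4} \approx 992.25$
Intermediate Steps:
$n = - \frac{5}{2}$ ($n = - \frac{5 \left(4 - 3\right)}{2} = - \frac{5 \cdot 1}{2} = \left(- \frac{1}{2}\right) 5 = - \frac{5}{2} \approx -2.5$)
$s = - \frac{45}{2}$ ($s = -25 - - \frac{5}{2} = -25 + \frac{5}{2} = - \frac{45}{2} \approx -22.5$)
$\left(s - 9\right)^{2} = \left(- \frac{45}{2} - 9\right)^{2} = \left(- \frac{63}{2}\right)^{2} = \frac{3969}{4}$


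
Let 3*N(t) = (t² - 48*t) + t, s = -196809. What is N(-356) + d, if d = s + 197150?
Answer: 144491/3 ≈ 48164.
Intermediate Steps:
d = 341 (d = -196809 + 197150 = 341)
N(t) = -47*t/3 + t²/3 (N(t) = ((t² - 48*t) + t)/3 = (t² - 47*t)/3 = -47*t/3 + t²/3)
N(-356) + d = (⅓)*(-356)*(-47 - 356) + 341 = (⅓)*(-356)*(-403) + 341 = 143468/3 + 341 = 144491/3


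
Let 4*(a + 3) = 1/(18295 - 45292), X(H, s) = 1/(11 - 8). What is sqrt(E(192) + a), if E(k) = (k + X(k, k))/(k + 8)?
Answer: I*sqrt(66027624782)/179980 ≈ 1.4277*I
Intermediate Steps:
X(H, s) = 1/3
E(k) = (1/3 + k)/(8 + k) (E(k) = (k + 1/3)/(k + 8) = (1/3 + k)/(8 + k))
a = -323965/107988 (a = -3 + 1/(4*(18295 - 45292)) = -3 + (1/4)/(-26997) = -3 + (1/4)*(-1/26997) = -3 - 1/107988 = -323965/107988 ≈ -3.0000)
sqrt(E(192) + a) = sqrt((1/3 + 192)/(8 + 192) - 323965/107988) = sqrt((577/3)/200 - 323965/107988) = sqrt((1/200)*(577/3) - 323965/107988) = sqrt(577/600 - 323965/107988) = sqrt(-3668609/1799800) = I*sqrt(66027624782)/179980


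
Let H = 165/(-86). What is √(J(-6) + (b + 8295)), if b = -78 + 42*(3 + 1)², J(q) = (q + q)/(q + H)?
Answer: √458119369/227 ≈ 94.290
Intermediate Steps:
H = -165/86 (H = 165*(-1/86) = -165/86 ≈ -1.9186)
J(q) = 2*q/(-165/86 + q) (J(q) = (q + q)/(q - 165/86) = (2*q)/(-165/86 + q) = 2*q/(-165/86 + q))
b = 594 (b = -78 + 42*4² = -78 + 42*16 = -78 + 672 = 594)
√(J(-6) + (b + 8295)) = √(172*(-6)/(-165 + 86*(-6)) + (594 + 8295)) = √(172*(-6)/(-165 - 516) + 8889) = √(172*(-6)/(-681) + 8889) = √(172*(-6)*(-1/681) + 8889) = √(344/227 + 8889) = √(2018147/227) = √458119369/227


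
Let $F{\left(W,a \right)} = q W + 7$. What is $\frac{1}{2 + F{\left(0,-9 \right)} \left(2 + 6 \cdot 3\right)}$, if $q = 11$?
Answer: $\frac{1}{142} \approx 0.0070423$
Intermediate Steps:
$F{\left(W,a \right)} = 7 + 11 W$ ($F{\left(W,a \right)} = 11 W + 7 = 7 + 11 W$)
$\frac{1}{2 + F{\left(0,-9 \right)} \left(2 + 6 \cdot 3\right)} = \frac{1}{2 + \left(7 + 11 \cdot 0\right) \left(2 + 6 \cdot 3\right)} = \frac{1}{2 + \left(7 + 0\right) \left(2 + 18\right)} = \frac{1}{2 + 7 \cdot 20} = \frac{1}{2 + 140} = \frac{1}{142}$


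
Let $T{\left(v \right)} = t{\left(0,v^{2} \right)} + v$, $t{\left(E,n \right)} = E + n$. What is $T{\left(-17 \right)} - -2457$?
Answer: $2729$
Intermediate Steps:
$T{\left(v \right)} = v + v^{2}$ ($T{\left(v \right)} = \left(0 + v^{2}\right) + v = v^{2} + v = v + v^{2}$)
$T{\left(-17 \right)} - -2457 = - 17 \left(1 - 17\right) - -2457 = \left(-17\right) \left(-16\right) + 2457 = 272 + 2457 = 2729$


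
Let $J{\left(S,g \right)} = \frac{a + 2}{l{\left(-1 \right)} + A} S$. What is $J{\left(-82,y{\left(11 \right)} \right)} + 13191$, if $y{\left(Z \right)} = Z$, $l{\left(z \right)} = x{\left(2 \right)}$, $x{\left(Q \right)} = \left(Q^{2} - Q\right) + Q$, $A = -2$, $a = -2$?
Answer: $13191$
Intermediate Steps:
$x{\left(Q \right)} = Q^{2}$
$l{\left(z \right)} = 4$ ($l{\left(z \right)} = 2^{2} = 4$)
$J{\left(S,g \right)} = 0$ ($J{\left(S,g \right)} = \frac{-2 + 2}{4 - 2} S = \frac{0}{2} S = 0 \cdot \frac{1}{2} S = 0 S = 0$)
$J{\left(-82,y{\left(11 \right)} \right)} + 13191 = 0 + 13191 = 13191$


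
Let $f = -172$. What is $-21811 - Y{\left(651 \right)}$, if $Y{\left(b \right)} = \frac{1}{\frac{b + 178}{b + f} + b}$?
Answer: $- \frac{6819384117}{312658} \approx -21811.0$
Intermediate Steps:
$Y{\left(b \right)} = \frac{1}{b + \frac{178 + b}{-172 + b}}$ ($Y{\left(b \right)} = \frac{1}{\frac{b + 178}{b - 172} + b} = \frac{1}{\frac{178 + b}{-172 + b} + b} = \frac{1}{b + \frac{178 + b}{-172 + b}}$)
$-21811 - Y{\left(651 \right)} = -21811 - \frac{-172 + 651}{178 + 651^{2} - 111321} = -21811 - \frac{1}{178 + 423801 - 111321} \cdot 479 = -21811 - \frac{1}{312658} \cdot 479 = -21811 - \frac{479}{312658} = - \frac{6819384117}{312658}$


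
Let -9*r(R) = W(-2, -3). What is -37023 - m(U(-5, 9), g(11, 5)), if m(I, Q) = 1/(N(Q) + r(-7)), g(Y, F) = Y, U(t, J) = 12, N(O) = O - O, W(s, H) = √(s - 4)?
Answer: -37023 - 3*I*√6/2 ≈ -37023.0 - 3.6742*I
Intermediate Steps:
W(s, H) = √(-4 + s)
N(O) = 0
r(R) = -I*√6/9 (r(R) = -√(-4 - 2)/9 = -I*√6/9)
m(I, Q) = 3*I*√6/2 (m(I, Q) = 1/(0 - I*√6/9) = 1/(-I*√6/9) = 3*I*√6/2)
-37023 - m(U(-5, 9), g(11, 5)) = -37023 - 3*I*√6/2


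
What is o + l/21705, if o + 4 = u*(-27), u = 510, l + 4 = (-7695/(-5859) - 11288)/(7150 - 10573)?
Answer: -222068266715923/16122278655 ≈ -13774.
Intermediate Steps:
l = -521953/742791 (l = -4 + (-7695/(-5859) - 11288)/(7150 - 10573) = -4 + (-7695*(-1/5859) - 11288)/(-3423) = -4 + (285/217 - 11288)*(-1/3423) = -4 - 2449211/217*(-1/3423) = -4 + 2449211/742791 = -521953/742791 ≈ -0.70269)
o = -13774 (o = -4 + 510*(-27) = -4 - 13770 = -13774)
o + l/21705 = -13774 - 521953/742791/21705 = -13774 - 521953/742791*1/21705 = -13774 - 521953/16122278655 = -222068266715923/16122278655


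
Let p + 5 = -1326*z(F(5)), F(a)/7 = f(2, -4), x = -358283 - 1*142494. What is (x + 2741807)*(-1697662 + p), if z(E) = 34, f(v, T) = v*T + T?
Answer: -3905557273530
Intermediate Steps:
f(v, T) = T + T*v (f(v, T) = T*v + T = T + T*v)
x = -500777 (x = -358283 - 142494 = -500777)
F(a) = -84 (F(a) = 7*(-4*(1 + 2)) = 7*(-4*3) = 7*(-12) = -84)
p = -45089 (p = -5 - 1326*34 = -5 - 45084 = -45089)
(x + 2741807)*(-1697662 + p) = (-500777 + 2741807)*(-1697662 - 45089) = 2241030*(-1742751) = -3905557273530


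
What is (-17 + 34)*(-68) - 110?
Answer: -1266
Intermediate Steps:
(-17 + 34)*(-68) - 110 = 17*(-68) - 110 = -1156 - 110 = -1266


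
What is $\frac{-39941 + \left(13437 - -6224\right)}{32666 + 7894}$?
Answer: $- \frac{1}{2} \approx -0.5$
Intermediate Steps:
$\frac{-39941 + \left(13437 - -6224\right)}{32666 + 7894} = \frac{-39941 + \left(13437 + 6224\right)}{40560} = \left(-39941 + 19661\right) \frac{1}{40560} = \left(-20280\right) \frac{1}{40560} = - \frac{1}{2}$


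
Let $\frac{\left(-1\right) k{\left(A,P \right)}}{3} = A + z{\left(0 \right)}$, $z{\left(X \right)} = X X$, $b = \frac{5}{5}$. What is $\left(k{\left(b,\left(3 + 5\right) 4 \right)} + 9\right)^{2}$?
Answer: $36$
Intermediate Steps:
$b = 1$ ($b = 5 \cdot \frac{1}{5} = 1$)
$z{\left(X \right)} = X^{2}$
$k{\left(A,P \right)} = - 3 A$ ($k{\left(A,P \right)} = - 3 \left(A + 0^{2}\right) = - 3 \left(A + 0\right) = - 3 A$)
$\left(k{\left(b,\left(3 + 5\right) 4 \right)} + 9\right)^{2} = \left(\left(-3\right) 1 + 9\right)^{2} = \left(-3 + 9\right)^{2} = 6^{2} = 36$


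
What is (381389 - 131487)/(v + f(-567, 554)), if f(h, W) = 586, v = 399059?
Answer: 249902/399645 ≈ 0.62531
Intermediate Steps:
(381389 - 131487)/(v + f(-567, 554)) = (381389 - 131487)/(399059 + 586) = 249902/399645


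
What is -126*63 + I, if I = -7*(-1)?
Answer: -7931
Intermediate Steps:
I = 7
-126*63 + I = -126*63 + 7 = -7938 + 7 = -7931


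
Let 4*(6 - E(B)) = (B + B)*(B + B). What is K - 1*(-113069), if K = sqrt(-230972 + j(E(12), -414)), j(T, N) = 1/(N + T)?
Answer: 113069 + I*sqrt(17594523210)/276 ≈ 1.1307e+5 + 480.6*I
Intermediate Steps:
E(B) = 6 - B**2 (E(B) = 6 - (B + B)*(B + B)/4 = 6 - 2*B*2*B/4 = 6 - B**2)
K = I*sqrt(17594523210)/276 (K = sqrt(-230972 + 1/(-414 + (6 - 1*12**2))) = sqrt(-230972 + 1/(-414 + (6 - 1*144))) = sqrt(-230972 + 1/(-414 + (6 - 144))) = sqrt(-230972 + 1/(-414 - 138)) = sqrt(-230972 + 1/(-552)) = sqrt(-230972 - 1/552) = sqrt(-127496545/552) = I*sqrt(17594523210)/276 ≈ 480.6*I)
K - 1*(-113069) = I*sqrt(17594523210)/276 - 1*(-113069) = I*sqrt(17594523210)/276 + 113069 = 113069 + I*sqrt(17594523210)/276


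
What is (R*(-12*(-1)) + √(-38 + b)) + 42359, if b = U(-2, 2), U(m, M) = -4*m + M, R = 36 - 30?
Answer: 42431 + 2*I*√7 ≈ 42431.0 + 5.2915*I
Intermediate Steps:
R = 6
U(m, M) = M - 4*m
b = 10 (b = 2 - 4*(-2) = 2 + 8 = 10)
(R*(-12*(-1)) + √(-38 + b)) + 42359 = (6*(-12*(-1)) + √(-38 + 10)) + 42359 = (6*12 + √(-28)) + 42359 = (72 + 2*I*√7) + 42359 = 42431 + 2*I*√7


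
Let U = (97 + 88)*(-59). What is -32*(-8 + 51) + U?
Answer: -12291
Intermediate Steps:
U = -10915 (U = 185*(-59) = -10915)
-32*(-8 + 51) + U = -32*(-8 + 51) - 10915 = -32*43 - 10915 = -1376 - 10915 = -12291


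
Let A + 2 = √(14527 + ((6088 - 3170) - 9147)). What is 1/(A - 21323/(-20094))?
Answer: 379073310/3350117912903 + 1211306508*√922/3350117912903 ≈ 0.011092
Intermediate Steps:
A = -2 + 3*√922 (A = -2 + √(14527 + ((6088 - 3170) - 9147)) = -2 + √(14527 + (2918 - 9147)) = -2 + √(14527 - 6229) = -2 + √8298 = -2 + 3*√922 ≈ 89.093)
1/(A - 21323/(-20094)) = 1/((-2 + 3*√922) - 21323/(-20094)) = 1/((-2 + 3*√922) - 21323*(-1/20094)) = 1/((-2 + 3*√922) + 21323/20094) = 1/(-18865/20094 + 3*√922)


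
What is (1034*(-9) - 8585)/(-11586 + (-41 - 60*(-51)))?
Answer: 17891/8567 ≈ 2.0884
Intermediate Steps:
(1034*(-9) - 8585)/(-11586 + (-41 - 60*(-51))) = (-9306 - 8585)/(-11586 + (-41 + 3060)) = -17891/(-11586 + 3019) = -17891/(-8567) = -17891*(-1/8567) = 17891/8567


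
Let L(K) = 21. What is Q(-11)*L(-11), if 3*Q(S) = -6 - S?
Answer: 35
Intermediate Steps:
Q(S) = -2 - S/3 (Q(S) = (-6 - S)/3 = -2 - S/3)
Q(-11)*L(-11) = (-2 - ⅓*(-11))*21 = (-2 + 11/3)*21 = (5/3)*21 = 35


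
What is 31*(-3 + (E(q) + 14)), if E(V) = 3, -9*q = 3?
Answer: 434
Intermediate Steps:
q = -⅓ (q = -⅑*3 = -⅓ ≈ -0.33333)
31*(-3 + (E(q) + 14)) = 31*(-3 + (3 + 14)) = 31*(-3 + 17) = 31*14 = 434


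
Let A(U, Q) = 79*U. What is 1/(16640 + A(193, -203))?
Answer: 1/31887 ≈ 3.1361e-5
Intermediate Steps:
1/(16640 + A(193, -203)) = 1/(16640 + 79*193) = 1/(16640 + 15247) = 1/31887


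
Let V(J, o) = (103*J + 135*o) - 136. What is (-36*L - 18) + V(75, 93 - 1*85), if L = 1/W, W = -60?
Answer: 43258/5 ≈ 8651.6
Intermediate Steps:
L = -1/60 (L = 1/(-60) = -1/60 ≈ -0.016667)
V(J, o) = -136 + 103*J + 135*o
(-36*L - 18) + V(75, 93 - 1*85) = (-36*(-1/60) - 18) + (-136 + 103*75 + 135*(93 - 1*85)) = (⅗ - 18) + (-136 + 7725 + 135*(93 - 85)) = -87/5 + (-136 + 7725 + 135*8) = -87/5 + (-136 + 7725 + 1080) = -87/5 + 8669 = 43258/5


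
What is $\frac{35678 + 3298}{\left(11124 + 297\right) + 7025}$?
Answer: $\frac{19488}{9223} \approx 2.113$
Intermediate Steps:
$\frac{35678 + 3298}{\left(11124 + 297\right) + 7025} = \frac{38976}{11421 + 7025} = \frac{38976}{18446} = 38976 \cdot \frac{1}{18446} = \frac{19488}{9223}$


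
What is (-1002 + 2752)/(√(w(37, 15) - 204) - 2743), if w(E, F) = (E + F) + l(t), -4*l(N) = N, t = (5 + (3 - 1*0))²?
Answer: -4800250/7524217 - 3500*I*√42/7524217 ≈ -0.63797 - 0.0030146*I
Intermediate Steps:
t = 64 (t = (5 + (3 + 0))² = (5 + 3)² = 8² = 64)
l(N) = -N/4
w(E, F) = -16 + E + F (w(E, F) = (E + F) - ¼*64 = (E + F) - 16 = -16 + E + F)
(-1002 + 2752)/(√(w(37, 15) - 204) - 2743) = (-1002 + 2752)/(√((-16 + 37 + 15) - 204) - 2743) = 1750/(√(36 - 204) - 2743) = 1750/(√(-168) - 2743) = 1750/(2*I*√42 - 2743) = 1750/(-2743 + 2*I*√42)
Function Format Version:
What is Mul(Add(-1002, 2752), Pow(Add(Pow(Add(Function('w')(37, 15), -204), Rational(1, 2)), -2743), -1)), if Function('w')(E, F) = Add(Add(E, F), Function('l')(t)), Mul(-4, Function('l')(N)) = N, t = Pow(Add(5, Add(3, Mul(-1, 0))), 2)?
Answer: Add(Rational(-4800250, 7524217), Mul(Rational(-3500, 7524217), I, Pow(42, Rational(1, 2)))) ≈ Add(-0.63797, Mul(-0.0030146, I))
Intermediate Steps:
t = 64 (t = Pow(Add(5, Add(3, 0)), 2) = Pow(Add(5, 3), 2) = Pow(8, 2) = 64)
Function('l')(N) = Mul(Rational(-1, 4), N)
Function('w')(E, F) = Add(-16, E, F) (Function('w')(E, F) = Add(Add(E, F), Mul(Rational(-1, 4), 64)) = Add(Add(E, F), -16) = Add(-16, E, F))
Mul(Add(-1002, 2752), Pow(Add(Pow(Add(Function('w')(37, 15), -204), Rational(1, 2)), -2743), -1)) = Mul(Add(-1002, 2752), Pow(Add(Pow(Add(Add(-16, 37, 15), -204), Rational(1, 2)), -2743), -1)) = Mul(1750, Pow(Add(Pow(Add(36, -204), Rational(1, 2)), -2743), -1)) = Mul(1750, Pow(Add(Pow(-168, Rational(1, 2)), -2743), -1)) = Mul(1750, Pow(Add(Mul(2, I, Pow(42, Rational(1, 2))), -2743), -1)) = Mul(1750, Pow(Add(-2743, Mul(2, I, Pow(42, Rational(1, 2)))), -1))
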